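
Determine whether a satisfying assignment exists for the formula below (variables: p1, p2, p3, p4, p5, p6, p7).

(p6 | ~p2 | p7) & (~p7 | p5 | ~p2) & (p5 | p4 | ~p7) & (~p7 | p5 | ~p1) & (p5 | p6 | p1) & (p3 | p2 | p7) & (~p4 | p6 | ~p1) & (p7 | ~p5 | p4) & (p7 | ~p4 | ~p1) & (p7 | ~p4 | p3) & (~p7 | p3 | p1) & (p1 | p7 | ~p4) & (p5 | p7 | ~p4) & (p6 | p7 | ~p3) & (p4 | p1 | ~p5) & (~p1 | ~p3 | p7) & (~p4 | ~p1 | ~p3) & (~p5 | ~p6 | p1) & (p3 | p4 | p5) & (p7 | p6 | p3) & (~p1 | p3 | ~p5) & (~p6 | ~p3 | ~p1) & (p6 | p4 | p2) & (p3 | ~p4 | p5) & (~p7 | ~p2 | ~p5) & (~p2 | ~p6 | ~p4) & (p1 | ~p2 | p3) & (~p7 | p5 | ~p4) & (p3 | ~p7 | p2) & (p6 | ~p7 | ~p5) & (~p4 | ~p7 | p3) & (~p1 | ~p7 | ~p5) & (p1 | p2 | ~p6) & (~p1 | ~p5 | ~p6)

Case p6 = 1:
Case p5 = 0:
Case p7 = 0:
(~p4) alone gives p4 = 0.
(p3) alone gives p3 = 1.
(~p1) alone gives p1 = 0.
(p2) alone gives p2 = 1.
Every clause now holds.
A satisfying assignment: p1 ↦ 0,  p2 ↦ 1,  p3 ↦ 1,  p4 ↦ 0,  p5 ↦ 0,  p6 ↦ 1,  p7 ↦ 0.

Satisfiable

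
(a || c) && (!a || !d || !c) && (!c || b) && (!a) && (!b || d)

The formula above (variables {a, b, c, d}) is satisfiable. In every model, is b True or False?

True

Suppose b = false.
(!c) alone gives c = false.
(a) alone gives a = true.
But (!a) is also a unit clause — contradiction.
So every satisfying assignment has b = True.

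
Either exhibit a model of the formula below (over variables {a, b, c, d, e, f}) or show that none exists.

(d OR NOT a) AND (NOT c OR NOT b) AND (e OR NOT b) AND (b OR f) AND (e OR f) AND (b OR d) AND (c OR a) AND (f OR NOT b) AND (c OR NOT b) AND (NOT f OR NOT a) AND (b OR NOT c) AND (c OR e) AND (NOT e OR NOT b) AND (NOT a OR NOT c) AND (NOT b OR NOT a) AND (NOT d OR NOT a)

Try d = true.
Unit clause (NOT a) forces a = false.
Unit clause (c) forces c = true.
Unit clause (NOT b) forces b = false.
That conflicts with the unit clause (b).
Backtrack on d: now try d = false.
Unit clause (NOT a) forces a = false.
Unit clause (b) forces b = true.
Unit clause (NOT c) forces c = false.
That conflicts with the unit clause (c).
Both values of d lead to a conflict.

UNSATISFIABLE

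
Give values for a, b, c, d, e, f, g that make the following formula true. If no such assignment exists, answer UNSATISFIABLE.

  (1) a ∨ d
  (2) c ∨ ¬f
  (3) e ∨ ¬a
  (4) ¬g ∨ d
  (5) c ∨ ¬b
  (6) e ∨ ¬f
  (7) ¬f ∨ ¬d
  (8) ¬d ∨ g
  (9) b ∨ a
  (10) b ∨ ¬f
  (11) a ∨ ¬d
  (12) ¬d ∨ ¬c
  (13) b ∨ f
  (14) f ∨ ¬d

a=True; b=True; c=True; d=False; e=True; f=True; g=False

Suppose a = True.
(e) alone gives e = True.
Suppose c = True.
(¬d) alone gives d = False.
(¬g) alone gives g = False.
Suppose b = True.
All clauses hold; f can take either value.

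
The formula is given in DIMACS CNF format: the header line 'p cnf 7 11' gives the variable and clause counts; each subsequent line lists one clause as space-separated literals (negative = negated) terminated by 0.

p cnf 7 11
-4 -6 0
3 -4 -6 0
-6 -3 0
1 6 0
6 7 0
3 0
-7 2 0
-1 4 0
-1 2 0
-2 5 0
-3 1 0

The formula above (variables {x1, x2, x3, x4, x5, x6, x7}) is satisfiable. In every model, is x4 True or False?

Suppose x4 = False.
The clause (x3) is unit, so x3 = True.
The clause (¬x6) is unit, so x6 = False.
The clause (x1) is unit, so x1 = True.
Now (¬x1) is unsatisfied and unit — conflict.
So every satisfying assignment has x4 = True.

True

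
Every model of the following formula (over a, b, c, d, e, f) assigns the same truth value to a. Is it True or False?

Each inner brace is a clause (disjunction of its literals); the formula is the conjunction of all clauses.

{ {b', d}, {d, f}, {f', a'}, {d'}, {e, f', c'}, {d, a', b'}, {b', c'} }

False

Suppose a = 1.
The clause (f') is unit, so f = 0.
The clause (d) is unit, so d = 1.
Now (d') is unsatisfied and unit — conflict.
So every satisfying assignment has a = False.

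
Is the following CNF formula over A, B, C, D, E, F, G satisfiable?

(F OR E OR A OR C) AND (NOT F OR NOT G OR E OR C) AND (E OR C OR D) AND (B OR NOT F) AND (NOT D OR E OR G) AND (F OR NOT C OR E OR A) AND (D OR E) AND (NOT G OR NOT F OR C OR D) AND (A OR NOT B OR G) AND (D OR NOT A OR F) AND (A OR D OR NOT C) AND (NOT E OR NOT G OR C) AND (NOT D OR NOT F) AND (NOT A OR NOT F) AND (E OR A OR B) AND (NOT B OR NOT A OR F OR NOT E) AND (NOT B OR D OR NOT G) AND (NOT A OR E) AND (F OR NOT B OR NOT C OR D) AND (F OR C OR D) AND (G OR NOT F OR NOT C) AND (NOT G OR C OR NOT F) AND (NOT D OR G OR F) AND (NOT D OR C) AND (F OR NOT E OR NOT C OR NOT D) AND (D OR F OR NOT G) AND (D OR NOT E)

Branch on B: set B = true.
Branch on D: set D = true.
Unit clause (NOT F) forces F = false.
Unit clause (G) forces G = true.
Unit clause (C) forces C = true.
Unit clause (NOT E) forces E = false.
Unit clause (A) forces A = true.
Now (NOT A) is unsatisfied and unit — conflict.
Undo D and try D = false.
Unit clause (E) forces E = true.
Now (NOT E) is unsatisfied and unit — conflict.
Neither D = true nor D = false works.
Undo B and try B = false.
Unit clause (NOT F) forces F = false.
Branch on D: set D = true.
Unit clause (G) forces G = true.
Unit clause (C) forces C = true.
Unit clause (NOT E) forces E = false.
Unit clause (A) forces A = true.
Now (NOT A) is unsatisfied and unit — conflict.
Undo D and try D = false.
Unit clause (E) forces E = true.
Now (NOT E) is unsatisfied and unit — conflict.
Neither D = true nor D = false works.
Neither B = true nor B = false works.
No assignment satisfies every clause.

Unsatisfiable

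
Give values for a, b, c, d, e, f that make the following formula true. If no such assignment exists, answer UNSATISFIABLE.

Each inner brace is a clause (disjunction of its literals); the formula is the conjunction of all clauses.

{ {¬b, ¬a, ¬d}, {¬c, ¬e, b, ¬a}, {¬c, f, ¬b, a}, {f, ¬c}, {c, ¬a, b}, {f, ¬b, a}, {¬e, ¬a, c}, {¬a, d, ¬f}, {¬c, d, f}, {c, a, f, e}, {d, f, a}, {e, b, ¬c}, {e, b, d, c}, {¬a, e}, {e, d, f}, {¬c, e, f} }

Try f = True.
Try a = False.
Try e = True.
No clause remains; b, c, d are free.

a: False; b: True; c: False; d: False; e: True; f: True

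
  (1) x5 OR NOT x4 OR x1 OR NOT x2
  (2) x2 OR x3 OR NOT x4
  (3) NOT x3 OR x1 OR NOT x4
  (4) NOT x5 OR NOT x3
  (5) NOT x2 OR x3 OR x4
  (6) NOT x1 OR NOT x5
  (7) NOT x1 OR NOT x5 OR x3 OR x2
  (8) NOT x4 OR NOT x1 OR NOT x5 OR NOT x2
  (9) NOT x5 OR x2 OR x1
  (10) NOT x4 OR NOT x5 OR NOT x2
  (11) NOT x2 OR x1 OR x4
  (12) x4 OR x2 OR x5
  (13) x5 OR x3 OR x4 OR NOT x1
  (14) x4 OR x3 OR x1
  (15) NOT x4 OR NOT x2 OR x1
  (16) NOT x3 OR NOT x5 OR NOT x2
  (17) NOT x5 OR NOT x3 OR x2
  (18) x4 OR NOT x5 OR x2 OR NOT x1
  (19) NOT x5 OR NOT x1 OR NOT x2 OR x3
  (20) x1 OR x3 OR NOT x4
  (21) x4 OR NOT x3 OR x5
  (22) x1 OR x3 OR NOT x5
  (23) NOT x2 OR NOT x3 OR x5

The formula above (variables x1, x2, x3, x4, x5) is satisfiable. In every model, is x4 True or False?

Suppose x4 = false.
Case x5 = false:
The clause (x2) is unit, so x2 = true.
The clause (x3) is unit, so x3 = true.
But (NOT x3) is also a unit clause — contradiction.
Backtrack on x5: now try x5 = true.
The clause (NOT x3) is unit, so x3 = false.
The clause (NOT x2) is unit, so x2 = false.
The clause (NOT x1) is unit, so x1 = false.
But (x1) is also a unit clause — contradiction.
Neither x5 = true nor x5 = false works.
So every satisfying assignment has x4 = True.

True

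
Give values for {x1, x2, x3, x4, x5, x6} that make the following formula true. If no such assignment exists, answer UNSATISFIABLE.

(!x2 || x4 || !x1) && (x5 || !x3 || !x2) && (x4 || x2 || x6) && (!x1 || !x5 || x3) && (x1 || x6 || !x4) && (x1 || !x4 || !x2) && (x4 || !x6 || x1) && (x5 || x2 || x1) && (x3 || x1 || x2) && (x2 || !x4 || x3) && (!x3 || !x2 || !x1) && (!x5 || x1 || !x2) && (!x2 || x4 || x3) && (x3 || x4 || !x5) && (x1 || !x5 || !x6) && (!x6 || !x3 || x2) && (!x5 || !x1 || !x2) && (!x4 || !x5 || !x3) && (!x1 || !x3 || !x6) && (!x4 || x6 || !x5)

x1=true,  x2=false,  x3=true,  x4=true,  x5=false,  x6=false

Branch on x2: set x2 = false.
Branch on x4: set x4 = true.
(x3) alone gives x3 = true.
(!x6) alone gives x6 = false.
(x1) alone gives x1 = true.
(!x5) alone gives x5 = false.
Every clause now holds.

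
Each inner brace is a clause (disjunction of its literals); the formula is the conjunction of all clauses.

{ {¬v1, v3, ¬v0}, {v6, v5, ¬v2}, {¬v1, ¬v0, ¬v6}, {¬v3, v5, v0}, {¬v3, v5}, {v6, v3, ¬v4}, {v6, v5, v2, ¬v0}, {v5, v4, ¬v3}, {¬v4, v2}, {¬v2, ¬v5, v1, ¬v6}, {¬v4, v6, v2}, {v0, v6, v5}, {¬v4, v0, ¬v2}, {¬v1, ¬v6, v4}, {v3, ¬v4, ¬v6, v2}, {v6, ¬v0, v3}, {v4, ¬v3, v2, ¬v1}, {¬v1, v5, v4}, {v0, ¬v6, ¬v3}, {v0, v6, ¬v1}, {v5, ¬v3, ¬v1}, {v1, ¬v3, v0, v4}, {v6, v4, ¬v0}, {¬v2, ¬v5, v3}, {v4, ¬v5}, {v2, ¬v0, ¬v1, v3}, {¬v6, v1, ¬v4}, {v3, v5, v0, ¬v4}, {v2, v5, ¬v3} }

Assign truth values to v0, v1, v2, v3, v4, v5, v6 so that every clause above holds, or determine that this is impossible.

Case v3 = False:
Case v1 = False:
Case v6 = True:
The clause (¬v4) is unit, so v4 = False.
The clause (¬v5) is unit, so v5 = False.
No clause remains; v0, v2 are free.

v0: True; v1: False; v2: True; v3: False; v4: False; v5: False; v6: True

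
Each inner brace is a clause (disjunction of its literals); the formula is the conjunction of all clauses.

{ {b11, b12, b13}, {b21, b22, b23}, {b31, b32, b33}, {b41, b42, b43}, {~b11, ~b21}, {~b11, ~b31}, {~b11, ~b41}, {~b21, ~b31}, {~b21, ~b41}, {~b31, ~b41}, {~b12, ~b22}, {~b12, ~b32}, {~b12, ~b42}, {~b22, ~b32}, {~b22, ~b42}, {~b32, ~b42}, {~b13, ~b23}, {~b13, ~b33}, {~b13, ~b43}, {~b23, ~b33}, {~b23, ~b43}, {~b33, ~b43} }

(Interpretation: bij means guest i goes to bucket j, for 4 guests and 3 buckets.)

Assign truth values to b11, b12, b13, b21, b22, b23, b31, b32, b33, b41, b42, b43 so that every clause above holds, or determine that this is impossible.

UNSATISFIABLE

Suppose b11 = 0.
Suppose b12 = 1.
The clause (~b22) is unit, so b22 = 0.
The clause (~b32) is unit, so b32 = 0.
The clause (~b42) is unit, so b42 = 0.
Suppose b21 = 1.
The clause (~b31) is unit, so b31 = 0.
The clause (b33) is unit, so b33 = 1.
The clause (~b41) is unit, so b41 = 0.
The clause (b43) is unit, so b43 = 1.
But (~b43) is also a unit clause — contradiction.
So b21 must be the other value — set b21 = 0.
The clause (b23) is unit, so b23 = 1.
The clause (~b13) is unit, so b13 = 0.
The clause (~b33) is unit, so b33 = 0.
The clause (b31) is unit, so b31 = 1.
The clause (~b41) is unit, so b41 = 0.
The clause (b43) is unit, so b43 = 1.
But (~b43) is also a unit clause — contradiction.
Either choice for b21 ends in contradiction.
So b12 must be the other value — set b12 = 0.
The clause (b13) is unit, so b13 = 1.
The clause (~b23) is unit, so b23 = 0.
The clause (~b33) is unit, so b33 = 0.
The clause (~b43) is unit, so b43 = 0.
Suppose b21 = 1.
The clause (~b31) is unit, so b31 = 0.
The clause (b32) is unit, so b32 = 1.
The clause (~b41) is unit, so b41 = 0.
The clause (b42) is unit, so b42 = 1.
But (~b42) is also a unit clause — contradiction.
So b21 must be the other value — set b21 = 0.
The clause (b22) is unit, so b22 = 1.
The clause (~b32) is unit, so b32 = 0.
The clause (b31) is unit, so b31 = 1.
The clause (~b41) is unit, so b41 = 0.
The clause (b42) is unit, so b42 = 1.
But (~b42) is also a unit clause — contradiction.
Either choice for b21 ends in contradiction.
Either choice for b12 ends in contradiction.
So b11 must be the other value — set b11 = 1.
The clause (~b21) is unit, so b21 = 0.
The clause (~b31) is unit, so b31 = 0.
The clause (~b41) is unit, so b41 = 0.
Suppose b22 = 1.
The clause (~b12) is unit, so b12 = 0.
The clause (~b32) is unit, so b32 = 0.
The clause (b33) is unit, so b33 = 1.
The clause (~b42) is unit, so b42 = 0.
The clause (b43) is unit, so b43 = 1.
But (~b43) is also a unit clause — contradiction.
So b22 must be the other value — set b22 = 0.
The clause (b23) is unit, so b23 = 1.
The clause (~b13) is unit, so b13 = 0.
The clause (~b33) is unit, so b33 = 0.
The clause (b32) is unit, so b32 = 1.
The clause (~b12) is unit, so b12 = 0.
The clause (~b42) is unit, so b42 = 0.
The clause (b43) is unit, so b43 = 1.
But (~b43) is also a unit clause — contradiction.
Either choice for b22 ends in contradiction.
Either choice for b11 ends in contradiction.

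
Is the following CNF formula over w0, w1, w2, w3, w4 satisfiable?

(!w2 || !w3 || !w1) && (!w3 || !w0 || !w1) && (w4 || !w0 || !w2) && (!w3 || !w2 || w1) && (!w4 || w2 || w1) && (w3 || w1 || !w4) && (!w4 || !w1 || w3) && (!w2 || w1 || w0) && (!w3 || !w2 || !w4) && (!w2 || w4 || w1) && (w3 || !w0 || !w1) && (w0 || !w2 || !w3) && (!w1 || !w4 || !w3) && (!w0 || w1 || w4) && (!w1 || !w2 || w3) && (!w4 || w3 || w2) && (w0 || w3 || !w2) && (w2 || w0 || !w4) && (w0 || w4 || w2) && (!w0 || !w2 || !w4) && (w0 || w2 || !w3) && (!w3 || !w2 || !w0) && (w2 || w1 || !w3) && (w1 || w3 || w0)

Case w2 = false:
Case w4 = false:
(w0) alone gives w0 = true.
(w1) alone gives w1 = true.
(!w3) alone gives w3 = false.
That conflicts with the unit clause (w3).
So w4 must be the other value — set w4 = true.
(w1) alone gives w1 = true.
(w3) alone gives w3 = true.
That conflicts with the unit clause (!w3).
Both values of w4 lead to a conflict.
So w2 must be the other value — set w2 = true.
Case w3 = false:
(!w1) alone gives w1 = false.
(!w4) alone gives w4 = false.
That conflicts with the unit clause (w4).
So w3 must be the other value — set w3 = true.
(!w1) alone gives w1 = false.
That conflicts with the unit clause (w1).
Both values of w3 lead to a conflict.
Both values of w2 lead to a conflict.
No assignment satisfies every clause.

No, unsatisfiable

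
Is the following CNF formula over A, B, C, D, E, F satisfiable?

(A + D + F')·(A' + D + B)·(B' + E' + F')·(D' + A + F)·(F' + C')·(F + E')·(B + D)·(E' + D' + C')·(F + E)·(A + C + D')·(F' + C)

Unsatisfiable

Suppose F = 0.
(E') alone gives E = 0.
That conflicts with the unit clause (E).
Backtrack on F: now try F = 1.
(C') alone gives C = 0.
That conflicts with the unit clause (C).
Both values of F lead to a conflict.
No assignment satisfies every clause.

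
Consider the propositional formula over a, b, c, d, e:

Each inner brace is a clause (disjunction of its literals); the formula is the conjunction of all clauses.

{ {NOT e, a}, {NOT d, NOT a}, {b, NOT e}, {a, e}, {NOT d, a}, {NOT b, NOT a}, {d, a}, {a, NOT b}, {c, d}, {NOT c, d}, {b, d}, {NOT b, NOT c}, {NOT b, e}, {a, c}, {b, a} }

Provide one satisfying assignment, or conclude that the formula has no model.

Suppose e = false.
(a) alone gives a = true.
(NOT d) alone gives d = false.
(NOT b) alone gives b = false.
But (b) is also a unit clause — contradiction.
That branch fails; take e = true instead.
(a) alone gives a = true.
(NOT d) alone gives d = false.
(b) alone gives b = true.
But (NOT b) is also a unit clause — contradiction.
Neither e = true nor e = false works.

UNSATISFIABLE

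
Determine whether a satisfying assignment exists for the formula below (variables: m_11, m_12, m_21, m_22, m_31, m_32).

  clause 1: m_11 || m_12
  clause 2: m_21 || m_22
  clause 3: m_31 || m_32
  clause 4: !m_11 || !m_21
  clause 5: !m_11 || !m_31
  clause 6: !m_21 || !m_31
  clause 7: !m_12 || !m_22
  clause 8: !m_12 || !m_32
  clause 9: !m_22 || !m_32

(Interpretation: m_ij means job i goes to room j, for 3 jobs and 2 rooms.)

Case m_11 = true:
Unit clause (!m_21) forces m_21 = false.
Unit clause (m_22) forces m_22 = true.
Unit clause (!m_31) forces m_31 = false.
Unit clause (m_32) forces m_32 = true.
Now (!m_32) is unsatisfied and unit — conflict.
Backtrack on m_11: now try m_11 = false.
Unit clause (m_12) forces m_12 = true.
Unit clause (!m_22) forces m_22 = false.
Unit clause (m_21) forces m_21 = true.
Unit clause (!m_31) forces m_31 = false.
Unit clause (m_32) forces m_32 = true.
Now (!m_32) is unsatisfied and unit — conflict.
Neither m_11 = true nor m_11 = false works.
No assignment satisfies every clause.

No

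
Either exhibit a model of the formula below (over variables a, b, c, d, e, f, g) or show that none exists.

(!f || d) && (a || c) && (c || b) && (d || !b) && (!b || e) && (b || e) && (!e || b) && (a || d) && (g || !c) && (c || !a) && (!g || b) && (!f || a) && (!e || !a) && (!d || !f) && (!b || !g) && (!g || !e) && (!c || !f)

UNSATISFIABLE

Suppose f = false.
Suppose a = true.
From the singleton clause (c), c = true.
From the singleton clause (g), g = true.
From the singleton clause (b), b = true.
That conflicts with the unit clause (!b).
Backtrack on a: now try a = false.
From the singleton clause (c), c = true.
From the singleton clause (d), d = true.
From the singleton clause (g), g = true.
From the singleton clause (b), b = true.
That conflicts with the unit clause (!b).
Both values of a lead to a conflict.
Backtrack on f: now try f = true.
From the singleton clause (d), d = true.
That conflicts with the unit clause (!d).
Both values of f lead to a conflict.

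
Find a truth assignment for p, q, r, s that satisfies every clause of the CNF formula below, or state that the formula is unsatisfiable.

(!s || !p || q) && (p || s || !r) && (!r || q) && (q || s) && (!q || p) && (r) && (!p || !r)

From the singleton clause (r), r = true.
From the singleton clause (q), q = true.
From the singleton clause (p), p = true.
That conflicts with the unit clause (!p).

UNSATISFIABLE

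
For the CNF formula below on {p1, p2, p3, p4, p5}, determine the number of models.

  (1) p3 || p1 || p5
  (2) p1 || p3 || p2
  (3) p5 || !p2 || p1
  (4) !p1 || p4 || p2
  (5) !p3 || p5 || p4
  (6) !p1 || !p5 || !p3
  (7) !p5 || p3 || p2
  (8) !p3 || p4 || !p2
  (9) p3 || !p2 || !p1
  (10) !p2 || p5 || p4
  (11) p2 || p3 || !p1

There are 2^5 = 32 truth assignments over (p1, p2, p3, p4, p5).
Split on p3. With p3 = true, the clauses containing p3 are satisfied and !p3 drops from the rest; 6 of the 2^4 = 16 assignments to the other variables satisfy what remains.
With p3 = false, by the same count on the reduced clause set, 2 assignments work.
Total: 6 + 2 = 8.

8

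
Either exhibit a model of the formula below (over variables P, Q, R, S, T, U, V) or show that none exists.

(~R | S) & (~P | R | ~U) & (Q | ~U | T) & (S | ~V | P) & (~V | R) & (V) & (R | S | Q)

Unit clause (V) forces V = 1.
Unit clause (R) forces R = 1.
Unit clause (S) forces S = 1.
Suppose Q = 0.
Suppose U = 1.
Unit clause (T) forces T = 1.
All clauses hold; P can take either value.

P: 0, Q: 0, R: 1, S: 1, T: 1, U: 1, V: 1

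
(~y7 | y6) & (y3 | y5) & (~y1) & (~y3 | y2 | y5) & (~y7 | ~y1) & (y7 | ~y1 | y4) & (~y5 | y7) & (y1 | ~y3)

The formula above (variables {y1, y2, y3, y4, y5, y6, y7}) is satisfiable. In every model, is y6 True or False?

True

Suppose y6 = 0.
From the singleton clause (~y7), y7 = 0.
From the singleton clause (~y1), y1 = 0.
From the singleton clause (~y5), y5 = 0.
From the singleton clause (y3), y3 = 1.
Now (~y3) is unsatisfied and unit — conflict.
So every satisfying assignment has y6 = True.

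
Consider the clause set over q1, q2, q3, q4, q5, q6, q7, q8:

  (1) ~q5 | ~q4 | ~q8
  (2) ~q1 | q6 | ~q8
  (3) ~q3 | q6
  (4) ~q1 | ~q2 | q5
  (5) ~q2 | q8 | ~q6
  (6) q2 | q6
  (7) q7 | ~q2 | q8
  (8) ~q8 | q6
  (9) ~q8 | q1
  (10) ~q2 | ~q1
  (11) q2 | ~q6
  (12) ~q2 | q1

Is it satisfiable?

Try q3 = 0.
Try q2 = 1.
Unit clause (~q1) forces q1 = 0.
But (q1) is also a unit clause — contradiction.
Undo q2 and try q2 = 0.
Unit clause (q6) forces q6 = 1.
But (~q6) is also a unit clause — contradiction.
Either choice for q2 ends in contradiction.
Undo q3 and try q3 = 1.
Unit clause (q6) forces q6 = 1.
Unit clause (q2) forces q2 = 1.
Unit clause (q8) forces q8 = 1.
Unit clause (q1) forces q1 = 1.
But (~q1) is also a unit clause — contradiction.
Either choice for q3 ends in contradiction.
No assignment satisfies every clause.

No, unsatisfiable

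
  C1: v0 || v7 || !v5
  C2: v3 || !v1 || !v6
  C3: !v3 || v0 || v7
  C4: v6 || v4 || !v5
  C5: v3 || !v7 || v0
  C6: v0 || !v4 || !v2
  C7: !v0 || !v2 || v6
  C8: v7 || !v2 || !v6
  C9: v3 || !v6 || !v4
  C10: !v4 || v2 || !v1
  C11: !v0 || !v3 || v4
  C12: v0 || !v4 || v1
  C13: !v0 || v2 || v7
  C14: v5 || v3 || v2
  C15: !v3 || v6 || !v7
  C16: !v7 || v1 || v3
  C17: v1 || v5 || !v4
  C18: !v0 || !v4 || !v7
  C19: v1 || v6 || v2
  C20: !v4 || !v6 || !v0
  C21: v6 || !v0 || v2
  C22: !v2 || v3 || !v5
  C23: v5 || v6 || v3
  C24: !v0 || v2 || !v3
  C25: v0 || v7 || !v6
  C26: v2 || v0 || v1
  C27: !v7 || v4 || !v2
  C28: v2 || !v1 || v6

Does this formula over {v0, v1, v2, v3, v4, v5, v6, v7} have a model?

Branch on v0: set v0 = false.
Branch on v7: set v7 = true.
(v3) alone gives v3 = true.
(v6) alone gives v6 = true.
Branch on v4: set v4 = false.
(!v2) alone gives v2 = false.
(v1) alone gives v1 = true.
No clause remains; v5 is free.
A satisfying assignment: v0 ↦ false; v1 ↦ true; v2 ↦ false; v3 ↦ true; v4 ↦ false; v5 ↦ true; v6 ↦ true; v7 ↦ true.

Yes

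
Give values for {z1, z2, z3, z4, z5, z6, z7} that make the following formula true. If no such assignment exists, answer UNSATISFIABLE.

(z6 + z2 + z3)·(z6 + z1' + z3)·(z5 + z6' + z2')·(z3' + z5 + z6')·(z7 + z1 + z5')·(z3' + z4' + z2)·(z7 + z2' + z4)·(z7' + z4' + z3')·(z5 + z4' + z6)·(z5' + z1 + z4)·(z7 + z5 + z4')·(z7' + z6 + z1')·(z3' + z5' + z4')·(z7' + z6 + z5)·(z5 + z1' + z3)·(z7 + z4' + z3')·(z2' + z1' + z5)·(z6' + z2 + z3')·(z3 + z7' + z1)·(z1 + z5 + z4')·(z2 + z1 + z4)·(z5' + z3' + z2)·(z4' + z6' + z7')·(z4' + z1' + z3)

Suppose z6 = 1.
Suppose z5 = 1.
Suppose z7 = 1.
The clause (z4') is unit, so z4 = 0.
The clause (z1) is unit, so z1 = 1.
Suppose z2 = 1.
All clauses hold; z3 can take either value.

z1: 1, z2: 1, z3: 0, z4: 0, z5: 1, z6: 1, z7: 1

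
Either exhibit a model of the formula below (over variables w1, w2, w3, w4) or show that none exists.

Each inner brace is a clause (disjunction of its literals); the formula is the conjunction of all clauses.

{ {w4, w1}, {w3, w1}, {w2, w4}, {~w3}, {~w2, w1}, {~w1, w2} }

The clause (~w3) is unit, so w3 = 0.
The clause (w1) is unit, so w1 = 1.
The clause (w2) is unit, so w2 = 1.
Every clause is now satisfied; w4 is unconstrained.

w1=1, w2=1, w3=0, w4=1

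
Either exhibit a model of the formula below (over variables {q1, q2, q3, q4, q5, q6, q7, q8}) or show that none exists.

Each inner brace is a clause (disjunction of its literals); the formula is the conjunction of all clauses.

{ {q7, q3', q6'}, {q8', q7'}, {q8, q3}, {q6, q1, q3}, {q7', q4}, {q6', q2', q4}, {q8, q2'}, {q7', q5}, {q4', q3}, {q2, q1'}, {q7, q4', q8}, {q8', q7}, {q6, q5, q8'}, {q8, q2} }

UNSATISFIABLE

Branch on q8: set q8 = 0.
(q3) alone gives q3 = 1.
(q2') alone gives q2 = 0.
But (q2) is also a unit clause — contradiction.
That branch fails; take q8 = 1 instead.
(q7') alone gives q7 = 0.
But (q7) is also a unit clause — contradiction.
Neither q8 = 1 nor q8 = 0 works.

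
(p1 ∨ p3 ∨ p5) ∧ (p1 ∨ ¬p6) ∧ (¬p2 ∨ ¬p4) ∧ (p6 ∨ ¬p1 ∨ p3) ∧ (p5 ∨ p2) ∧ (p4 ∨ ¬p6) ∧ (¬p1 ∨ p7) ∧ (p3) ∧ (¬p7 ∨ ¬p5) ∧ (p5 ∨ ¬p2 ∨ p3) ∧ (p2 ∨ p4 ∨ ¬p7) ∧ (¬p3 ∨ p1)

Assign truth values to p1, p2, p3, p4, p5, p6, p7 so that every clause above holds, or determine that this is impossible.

p1=True; p2=True; p3=True; p4=False; p5=False; p6=False; p7=True

(p3) alone gives p3 = True.
(p1) alone gives p1 = True.
(p7) alone gives p7 = True.
(¬p5) alone gives p5 = False.
(p2) alone gives p2 = True.
(¬p4) alone gives p4 = False.
(¬p6) alone gives p6 = False.
This assignment satisfies each clause.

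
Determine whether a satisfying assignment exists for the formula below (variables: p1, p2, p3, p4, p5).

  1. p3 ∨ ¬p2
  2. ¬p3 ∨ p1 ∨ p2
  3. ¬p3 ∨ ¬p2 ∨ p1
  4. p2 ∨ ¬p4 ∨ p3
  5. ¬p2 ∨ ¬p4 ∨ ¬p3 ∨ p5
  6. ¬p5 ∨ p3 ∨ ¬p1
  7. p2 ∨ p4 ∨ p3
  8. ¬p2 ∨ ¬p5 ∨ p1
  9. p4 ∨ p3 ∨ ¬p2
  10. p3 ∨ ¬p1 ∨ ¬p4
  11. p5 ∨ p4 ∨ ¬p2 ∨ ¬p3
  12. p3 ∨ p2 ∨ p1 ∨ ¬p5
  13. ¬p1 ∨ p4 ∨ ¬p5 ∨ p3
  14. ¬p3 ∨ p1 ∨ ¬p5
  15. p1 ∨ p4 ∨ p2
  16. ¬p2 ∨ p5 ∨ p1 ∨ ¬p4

Branch on p3: set p3 = True.
Branch on p1: set p1 = True.
Branch on p2: set p2 = False.
No clause remains; p4, p5 are free.
A satisfying assignment: p1=True,  p2=False,  p3=True,  p4=True,  p5=True.

Yes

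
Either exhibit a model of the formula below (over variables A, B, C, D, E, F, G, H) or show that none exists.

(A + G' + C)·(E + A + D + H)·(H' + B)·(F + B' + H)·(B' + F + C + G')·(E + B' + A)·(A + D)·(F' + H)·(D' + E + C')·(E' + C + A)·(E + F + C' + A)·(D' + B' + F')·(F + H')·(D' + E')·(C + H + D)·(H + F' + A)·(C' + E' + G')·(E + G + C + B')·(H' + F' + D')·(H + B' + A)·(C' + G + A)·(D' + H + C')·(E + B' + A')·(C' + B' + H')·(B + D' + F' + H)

Suppose H = 0.
(F') alone gives F = 0.
(B') alone gives B = 0.
Suppose A = 1.
Suppose D = 1.
(E') alone gives E = 0.
(C') alone gives C = 0.
No clause remains; G is free.

A ↦ 1, B ↦ 0, C ↦ 0, D ↦ 1, E ↦ 0, F ↦ 0, G ↦ 1, H ↦ 0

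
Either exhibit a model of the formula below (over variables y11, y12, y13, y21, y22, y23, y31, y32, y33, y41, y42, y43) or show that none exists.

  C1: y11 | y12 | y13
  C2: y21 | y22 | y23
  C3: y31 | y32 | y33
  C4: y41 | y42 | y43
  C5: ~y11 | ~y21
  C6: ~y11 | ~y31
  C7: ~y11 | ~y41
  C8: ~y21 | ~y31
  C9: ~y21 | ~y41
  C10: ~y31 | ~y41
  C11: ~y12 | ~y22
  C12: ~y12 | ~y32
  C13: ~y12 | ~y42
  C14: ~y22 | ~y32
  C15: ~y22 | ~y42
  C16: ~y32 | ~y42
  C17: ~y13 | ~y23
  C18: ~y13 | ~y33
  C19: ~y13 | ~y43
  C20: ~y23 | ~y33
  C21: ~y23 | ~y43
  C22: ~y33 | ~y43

UNSATISFIABLE

Case y11 = 0:
Case y12 = 1:
The clause (~y22) is unit, so y22 = 0.
The clause (~y32) is unit, so y32 = 0.
The clause (~y42) is unit, so y42 = 0.
Case y21 = 1:
The clause (~y31) is unit, so y31 = 0.
The clause (y33) is unit, so y33 = 1.
The clause (~y41) is unit, so y41 = 0.
The clause (y43) is unit, so y43 = 1.
But (~y43) is also a unit clause — contradiction.
So y21 must be the other value — set y21 = 0.
The clause (y23) is unit, so y23 = 1.
The clause (~y13) is unit, so y13 = 0.
The clause (~y33) is unit, so y33 = 0.
The clause (y31) is unit, so y31 = 1.
The clause (~y41) is unit, so y41 = 0.
The clause (y43) is unit, so y43 = 1.
But (~y43) is also a unit clause — contradiction.
Neither y21 = 1 nor y21 = 0 works.
So y12 must be the other value — set y12 = 0.
The clause (y13) is unit, so y13 = 1.
The clause (~y23) is unit, so y23 = 0.
The clause (~y33) is unit, so y33 = 0.
The clause (~y43) is unit, so y43 = 0.
Case y21 = 1:
The clause (~y31) is unit, so y31 = 0.
The clause (y32) is unit, so y32 = 1.
The clause (~y41) is unit, so y41 = 0.
The clause (y42) is unit, so y42 = 1.
But (~y42) is also a unit clause — contradiction.
So y21 must be the other value — set y21 = 0.
The clause (y22) is unit, so y22 = 1.
The clause (~y32) is unit, so y32 = 0.
The clause (y31) is unit, so y31 = 1.
The clause (~y41) is unit, so y41 = 0.
The clause (y42) is unit, so y42 = 1.
But (~y42) is also a unit clause — contradiction.
Neither y21 = 1 nor y21 = 0 works.
Neither y12 = 1 nor y12 = 0 works.
So y11 must be the other value — set y11 = 1.
The clause (~y21) is unit, so y21 = 0.
The clause (~y31) is unit, so y31 = 0.
The clause (~y41) is unit, so y41 = 0.
Case y22 = 1:
The clause (~y12) is unit, so y12 = 0.
The clause (~y32) is unit, so y32 = 0.
The clause (y33) is unit, so y33 = 1.
The clause (~y42) is unit, so y42 = 0.
The clause (y43) is unit, so y43 = 1.
But (~y43) is also a unit clause — contradiction.
So y22 must be the other value — set y22 = 0.
The clause (y23) is unit, so y23 = 1.
The clause (~y13) is unit, so y13 = 0.
The clause (~y33) is unit, so y33 = 0.
The clause (y32) is unit, so y32 = 1.
The clause (~y12) is unit, so y12 = 0.
The clause (~y42) is unit, so y42 = 0.
The clause (y43) is unit, so y43 = 1.
But (~y43) is also a unit clause — contradiction.
Neither y22 = 1 nor y22 = 0 works.
Neither y11 = 1 nor y11 = 0 works.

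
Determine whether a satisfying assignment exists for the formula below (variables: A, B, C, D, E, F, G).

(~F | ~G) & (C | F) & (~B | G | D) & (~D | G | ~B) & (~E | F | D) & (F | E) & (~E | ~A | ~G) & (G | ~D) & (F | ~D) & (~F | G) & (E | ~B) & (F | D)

Branch on F: set F = 0.
From the singleton clause (C), C = 1.
From the singleton clause (E), E = 1.
From the singleton clause (D), D = 1.
Now (~D) is unsatisfied and unit — conflict.
Backtrack on F: now try F = 1.
From the singleton clause (~G), G = 0.
Now (G) is unsatisfied and unit — conflict.
Neither F = 1 nor F = 0 works.
No assignment satisfies every clause.

No, unsatisfiable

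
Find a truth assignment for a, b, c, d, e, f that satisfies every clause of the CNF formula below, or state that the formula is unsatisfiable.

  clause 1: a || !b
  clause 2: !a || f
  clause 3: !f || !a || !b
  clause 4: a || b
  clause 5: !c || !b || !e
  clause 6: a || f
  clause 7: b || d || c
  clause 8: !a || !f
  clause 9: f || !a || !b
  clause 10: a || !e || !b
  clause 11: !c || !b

Branch on a: set a = true.
The clause (f) is unit, so f = true.
That conflicts with the unit clause (!f).
That branch fails; take a = false instead.
The clause (!b) is unit, so b = false.
That conflicts with the unit clause (b).
Either choice for a ends in contradiction.

UNSATISFIABLE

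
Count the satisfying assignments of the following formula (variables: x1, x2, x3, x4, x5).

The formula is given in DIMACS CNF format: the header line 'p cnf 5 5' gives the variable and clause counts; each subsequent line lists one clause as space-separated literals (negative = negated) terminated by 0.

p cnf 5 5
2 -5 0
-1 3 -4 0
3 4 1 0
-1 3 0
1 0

6

There are 2^5 = 32 truth assignments over (x1, x2, x3, x4, x5).
Split on x3. With x3 = True, the clauses containing x3 are satisfied and ¬x3 drops from the rest; 6 of the 2^4 = 16 assignments to the other variables satisfy what remains.
With x3 = False, by the same count on the reduced clause set, 0 assignments work.
Total: 6 + 0 = 6.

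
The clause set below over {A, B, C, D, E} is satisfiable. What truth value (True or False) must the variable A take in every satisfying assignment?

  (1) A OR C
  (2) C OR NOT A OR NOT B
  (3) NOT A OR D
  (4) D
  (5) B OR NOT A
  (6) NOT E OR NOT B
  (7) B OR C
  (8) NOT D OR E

Suppose A = true.
From the singleton clause (D), D = true.
From the singleton clause (B), B = true.
From the singleton clause (C), C = true.
From the singleton clause (NOT E), E = false.
But (E) is also a unit clause — contradiction.
So every satisfying assignment has A = False.

False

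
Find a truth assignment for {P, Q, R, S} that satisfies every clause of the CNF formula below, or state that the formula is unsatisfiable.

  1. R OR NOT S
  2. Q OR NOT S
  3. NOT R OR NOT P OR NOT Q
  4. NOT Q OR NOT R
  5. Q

The clause (Q) is unit, so Q = true.
The clause (NOT R) is unit, so R = false.
The clause (NOT S) is unit, so S = false.
No clause remains; P is free.

P ↦ false, Q ↦ true, R ↦ false, S ↦ false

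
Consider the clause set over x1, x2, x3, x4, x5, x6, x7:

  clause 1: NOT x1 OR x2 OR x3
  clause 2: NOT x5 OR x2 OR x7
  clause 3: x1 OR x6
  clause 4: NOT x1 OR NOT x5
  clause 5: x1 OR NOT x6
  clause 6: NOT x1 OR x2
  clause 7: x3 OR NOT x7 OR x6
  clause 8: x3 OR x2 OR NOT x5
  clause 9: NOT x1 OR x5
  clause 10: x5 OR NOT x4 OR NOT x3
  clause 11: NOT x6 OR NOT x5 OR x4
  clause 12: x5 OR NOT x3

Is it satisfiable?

Case x1 = true:
Unit clause (NOT x5) forces x5 = false.
Now (x5) is unsatisfied and unit — conflict.
That branch fails; take x1 = false instead.
Unit clause (x6) forces x6 = true.
Now (NOT x6) is unsatisfied and unit — conflict.
Neither x1 = true nor x1 = false works.
No assignment satisfies every clause.

Unsatisfiable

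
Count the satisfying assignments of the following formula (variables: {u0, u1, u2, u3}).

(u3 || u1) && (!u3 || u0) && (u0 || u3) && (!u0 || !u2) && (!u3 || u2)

1

There are 2^4 = 16 truth assignments over (u0, u1, u2, u3).
Check each against the 5 clauses (columns in the order u0, u1, u2, u3):
  F F F F  ✗ fails (u3 || u1)
  F F F T  ✗ fails (!u3 || u0)
  F F T F  ✗ fails (u3 || u1)
  F F T T  ✗ fails (!u3 || u0)
  F T F F  ✗ fails (u0 || u3)
  F T F T  ✗ fails (!u3 || u0)
  F T T F  ✗ fails (u0 || u3)
  F T T T  ✗ fails (!u3 || u0)
  T F F F  ✗ fails (u3 || u1)
  T F F T  ✗ fails (!u3 || u2)
  T F T F  ✗ fails (u3 || u1)
  T F T T  ✗ fails (!u0 || !u2)
  T T F F  ✓ satisfies all
  T T F T  ✗ fails (!u3 || u2)
  T T T F  ✗ fails (!u0 || !u2)
  T T T T  ✗ fails (!u0 || !u2)
1 of the 16 rows is a model.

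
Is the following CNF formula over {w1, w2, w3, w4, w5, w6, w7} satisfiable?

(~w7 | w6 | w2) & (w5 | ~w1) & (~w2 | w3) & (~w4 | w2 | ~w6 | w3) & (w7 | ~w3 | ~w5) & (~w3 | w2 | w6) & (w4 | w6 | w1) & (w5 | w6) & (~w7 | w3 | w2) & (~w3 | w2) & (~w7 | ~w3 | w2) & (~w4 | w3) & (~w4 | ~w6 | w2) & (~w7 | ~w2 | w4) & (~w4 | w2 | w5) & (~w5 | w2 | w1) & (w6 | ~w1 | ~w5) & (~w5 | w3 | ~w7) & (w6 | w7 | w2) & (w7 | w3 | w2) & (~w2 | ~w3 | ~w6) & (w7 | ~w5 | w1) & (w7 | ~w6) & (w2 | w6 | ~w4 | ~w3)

Try w5 = 1.
Try w2 = 1.
From the singleton clause (w3), w3 = 1.
From the singleton clause (w7), w7 = 1.
From the singleton clause (w4), w4 = 1.
From the singleton clause (~w6), w6 = 0.
From the singleton clause (~w1), w1 = 0.
All clauses are satisfied.
A satisfying assignment: w1=0, w2=1, w3=1, w4=1, w5=1, w6=0, w7=1.

Yes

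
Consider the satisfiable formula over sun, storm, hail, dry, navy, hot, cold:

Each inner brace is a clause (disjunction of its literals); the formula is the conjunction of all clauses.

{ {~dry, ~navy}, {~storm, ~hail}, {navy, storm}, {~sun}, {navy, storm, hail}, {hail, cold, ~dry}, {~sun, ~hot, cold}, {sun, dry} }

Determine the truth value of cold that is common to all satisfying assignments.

True

Suppose cold = 0.
(~sun) alone gives sun = 0.
(dry) alone gives dry = 1.
(~navy) alone gives navy = 0.
(storm) alone gives storm = 1.
(~hail) alone gives hail = 0.
That conflicts with the unit clause (hail).
So every satisfying assignment has cold = True.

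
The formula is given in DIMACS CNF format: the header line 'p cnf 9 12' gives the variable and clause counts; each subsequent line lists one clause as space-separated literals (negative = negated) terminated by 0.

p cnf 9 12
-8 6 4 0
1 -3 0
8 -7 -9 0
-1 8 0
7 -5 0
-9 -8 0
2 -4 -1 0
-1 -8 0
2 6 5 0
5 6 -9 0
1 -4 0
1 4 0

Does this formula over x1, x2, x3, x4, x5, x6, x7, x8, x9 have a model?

Unsatisfiable

Suppose x1 = True.
Unit clause (x8) forces x8 = True.
But (¬x8) is also a unit clause — contradiction.
So x1 must be the other value — set x1 = False.
Unit clause (¬x3) forces x3 = False.
Unit clause (¬x4) forces x4 = False.
But (x4) is also a unit clause — contradiction.
Both values of x1 lead to a conflict.
No assignment satisfies every clause.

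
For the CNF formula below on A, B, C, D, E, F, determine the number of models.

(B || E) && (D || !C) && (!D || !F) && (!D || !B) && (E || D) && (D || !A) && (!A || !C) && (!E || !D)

There are 2^6 = 64 truth assignments over (A, B, C, D, E, F).
Split on D. With D = true, the clauses containing D are satisfied and !D drops from the rest; 0 of the 2^5 = 32 assignments to the other variables satisfy what remains.
With D = false, by the same count on the reduced clause set, 4 assignments work.
(One model: A=F, B=F, C=F, D=F, E=T, F=F.)
Total: 0 + 4 = 4.

4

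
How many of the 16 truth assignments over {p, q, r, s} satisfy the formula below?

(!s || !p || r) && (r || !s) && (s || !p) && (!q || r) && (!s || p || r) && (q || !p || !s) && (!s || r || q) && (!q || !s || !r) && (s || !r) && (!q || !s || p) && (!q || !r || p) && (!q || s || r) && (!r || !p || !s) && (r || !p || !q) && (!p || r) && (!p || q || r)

2

There are 2^4 = 16 truth assignments over (p, q, r, s).
Check each against the 16 clauses (columns in the order p, q, r, s):
  F F F F  ✓ satisfies all
  F F F T  ✗ fails (r || !s)
  F F T F  ✗ fails (s || !r)
  F F T T  ✓ satisfies all
  F T F F  ✗ fails (!q || r)
  F T F T  ✗ fails (r || !s)
  F T T F  ✗ fails (s || !r)
  F T T T  ✗ fails (!q || !s || !r)
  T F F F  ✗ fails (s || !p)
  T F F T  ✗ fails (!s || !p || r)
  T F T F  ✗ fails (s || !p)
  T F T T  ✗ fails (q || !p || !s)
  T T F F  ✗ fails (s || !p)
  T T F T  ✗ fails (!s || !p || r)
  T T T F  ✗ fails (s || !p)
  T T T T  ✗ fails (!q || !s || !r)
2 of the 16 rows are models.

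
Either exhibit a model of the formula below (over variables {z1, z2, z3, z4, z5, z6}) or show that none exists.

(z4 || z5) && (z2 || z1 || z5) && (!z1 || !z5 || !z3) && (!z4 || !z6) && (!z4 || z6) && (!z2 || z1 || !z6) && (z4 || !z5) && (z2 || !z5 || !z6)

UNSATISFIABLE

Suppose z4 = true.
Unit clause (!z6) forces z6 = false.
Now (z6) is unsatisfied and unit — conflict.
That branch fails; take z4 = false instead.
Unit clause (z5) forces z5 = true.
Now (!z5) is unsatisfied and unit — conflict.
Neither z4 = true nor z4 = false works.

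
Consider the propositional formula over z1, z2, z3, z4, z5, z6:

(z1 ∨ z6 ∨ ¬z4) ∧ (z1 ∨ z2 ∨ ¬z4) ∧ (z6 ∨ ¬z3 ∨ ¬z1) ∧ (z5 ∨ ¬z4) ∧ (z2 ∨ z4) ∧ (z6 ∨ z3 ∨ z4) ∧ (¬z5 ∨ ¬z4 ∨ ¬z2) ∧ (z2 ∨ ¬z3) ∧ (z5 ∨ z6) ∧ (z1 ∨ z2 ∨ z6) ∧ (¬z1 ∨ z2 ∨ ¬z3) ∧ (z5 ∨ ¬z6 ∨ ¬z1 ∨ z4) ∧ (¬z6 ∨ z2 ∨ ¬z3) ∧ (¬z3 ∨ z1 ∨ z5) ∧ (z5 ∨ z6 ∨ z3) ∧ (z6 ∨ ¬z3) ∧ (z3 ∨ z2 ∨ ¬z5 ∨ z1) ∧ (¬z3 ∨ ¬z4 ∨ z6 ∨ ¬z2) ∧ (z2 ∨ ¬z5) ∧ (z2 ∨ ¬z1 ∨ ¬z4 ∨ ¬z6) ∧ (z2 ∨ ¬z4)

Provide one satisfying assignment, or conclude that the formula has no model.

z1 ↦ True, z2 ↦ True, z3 ↦ True, z4 ↦ False, z5 ↦ True, z6 ↦ True

Suppose z5 = True.
The clause (z2) is unit, so z2 = True.
The clause (¬z4) is unit, so z4 = False.
Suppose z6 = True.
No clause remains; z1, z3 are free.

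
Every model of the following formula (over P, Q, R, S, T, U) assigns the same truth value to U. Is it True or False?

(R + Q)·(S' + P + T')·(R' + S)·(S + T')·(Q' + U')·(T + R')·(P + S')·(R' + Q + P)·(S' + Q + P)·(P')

False

Suppose U = 1.
The clause (Q') is unit, so Q = 0.
The clause (R) is unit, so R = 1.
The clause (S) is unit, so S = 1.
The clause (T) is unit, so T = 1.
The clause (P) is unit, so P = 1.
Now (P') is unsatisfied and unit — conflict.
So every satisfying assignment has U = False.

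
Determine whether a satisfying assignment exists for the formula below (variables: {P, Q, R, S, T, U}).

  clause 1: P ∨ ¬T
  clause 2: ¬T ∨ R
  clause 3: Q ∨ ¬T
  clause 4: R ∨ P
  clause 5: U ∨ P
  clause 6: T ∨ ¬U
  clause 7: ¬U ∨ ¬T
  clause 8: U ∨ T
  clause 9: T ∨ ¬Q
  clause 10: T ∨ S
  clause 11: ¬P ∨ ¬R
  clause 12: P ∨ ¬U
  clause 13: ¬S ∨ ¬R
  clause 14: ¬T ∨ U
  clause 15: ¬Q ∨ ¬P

Branch on P: set P = True.
The clause (¬R) is unit, so R = False.
The clause (¬T) is unit, so T = False.
The clause (¬U) is unit, so U = False.
But (U) is also a unit clause — contradiction.
Undo P and try P = False.
The clause (¬T) is unit, so T = False.
The clause (R) is unit, so R = True.
The clause (U) is unit, so U = True.
But (¬U) is also a unit clause — contradiction.
Either choice for P ends in contradiction.
No assignment satisfies every clause.

No, unsatisfiable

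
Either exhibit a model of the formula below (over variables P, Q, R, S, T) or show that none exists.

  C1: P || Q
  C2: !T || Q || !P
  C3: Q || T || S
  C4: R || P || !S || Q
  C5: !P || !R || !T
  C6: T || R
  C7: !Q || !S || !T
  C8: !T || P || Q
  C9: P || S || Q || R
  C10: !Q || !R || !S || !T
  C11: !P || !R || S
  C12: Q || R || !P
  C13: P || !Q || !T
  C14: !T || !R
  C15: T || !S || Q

P=false; Q=true; R=true; S=false; T=false

Branch on P: set P = false.
The clause (Q) is unit, so Q = true.
The clause (!T) is unit, so T = false.
The clause (R) is unit, so R = true.
Every clause is now satisfied; S is unconstrained.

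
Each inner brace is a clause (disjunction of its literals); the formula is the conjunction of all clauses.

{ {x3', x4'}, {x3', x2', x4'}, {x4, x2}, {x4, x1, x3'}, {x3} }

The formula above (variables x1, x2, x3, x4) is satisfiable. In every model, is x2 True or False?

Suppose x2 = 0.
Unit clause (x4) forces x4 = 1.
Unit clause (x3') forces x3 = 0.
Now (x3) is unsatisfied and unit — conflict.
So every satisfying assignment has x2 = True.

True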